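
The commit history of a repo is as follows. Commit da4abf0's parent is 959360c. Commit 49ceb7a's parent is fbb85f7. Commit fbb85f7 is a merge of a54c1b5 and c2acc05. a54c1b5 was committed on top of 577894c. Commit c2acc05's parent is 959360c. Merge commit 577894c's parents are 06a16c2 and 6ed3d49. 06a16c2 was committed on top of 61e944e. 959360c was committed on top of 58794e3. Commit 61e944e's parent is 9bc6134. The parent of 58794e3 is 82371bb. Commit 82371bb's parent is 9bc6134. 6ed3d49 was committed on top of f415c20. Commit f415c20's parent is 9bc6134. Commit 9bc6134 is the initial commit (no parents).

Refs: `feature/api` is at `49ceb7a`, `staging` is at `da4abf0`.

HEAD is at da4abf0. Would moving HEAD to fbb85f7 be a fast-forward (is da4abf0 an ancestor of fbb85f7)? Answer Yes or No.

A fast-forward from da4abf0 to fbb85f7 is possible iff da4abf0 is an ancestor of fbb85f7.
Ancestors of fbb85f7: {06a16c2, 577894c, 58794e3, 61e944e, 6ed3d49, 82371bb, 959360c, 9bc6134, a54c1b5, c2acc05, f415c20, fbb85f7}.
da4abf0 is not among them, so fast-forward is not possible.

No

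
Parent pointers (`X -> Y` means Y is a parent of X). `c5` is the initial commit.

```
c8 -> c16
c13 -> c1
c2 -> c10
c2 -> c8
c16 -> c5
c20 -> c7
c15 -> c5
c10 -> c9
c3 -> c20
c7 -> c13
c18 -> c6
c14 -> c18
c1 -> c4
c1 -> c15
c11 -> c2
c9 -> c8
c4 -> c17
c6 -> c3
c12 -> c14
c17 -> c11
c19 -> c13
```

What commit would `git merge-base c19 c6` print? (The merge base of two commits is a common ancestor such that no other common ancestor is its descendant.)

Ancestors of c19: {c1, c10, c11, c13, c15, c16, c17, c19, c2, c4, c5, c8, c9}.
Ancestors of c6: {c1, c10, c11, c13, c15, c16, c17, c2, c20, c3, c4, c5, c6, c7, c8, c9}.
Common ancestors: {c1, c10, c11, c13, c15, c16, c17, c2, c4, c5, c8, c9}.
Among these, c13 is not an ancestor of any other common ancestor — it is the merge base.

c13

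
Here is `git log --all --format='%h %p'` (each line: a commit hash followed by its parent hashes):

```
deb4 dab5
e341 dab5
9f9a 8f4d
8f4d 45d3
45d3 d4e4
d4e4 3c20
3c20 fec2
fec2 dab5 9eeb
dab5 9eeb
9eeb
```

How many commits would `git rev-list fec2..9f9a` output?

Reachable from 9f9a: {3c20, 45d3, 8f4d, 9eeb, 9f9a, d4e4, dab5, fec2}.
Reachable from fec2: {9eeb, dab5, fec2}.
In 9f9a's history but not fec2's: {3c20, 45d3, 8f4d, 9f9a, d4e4} — 5 commits.

5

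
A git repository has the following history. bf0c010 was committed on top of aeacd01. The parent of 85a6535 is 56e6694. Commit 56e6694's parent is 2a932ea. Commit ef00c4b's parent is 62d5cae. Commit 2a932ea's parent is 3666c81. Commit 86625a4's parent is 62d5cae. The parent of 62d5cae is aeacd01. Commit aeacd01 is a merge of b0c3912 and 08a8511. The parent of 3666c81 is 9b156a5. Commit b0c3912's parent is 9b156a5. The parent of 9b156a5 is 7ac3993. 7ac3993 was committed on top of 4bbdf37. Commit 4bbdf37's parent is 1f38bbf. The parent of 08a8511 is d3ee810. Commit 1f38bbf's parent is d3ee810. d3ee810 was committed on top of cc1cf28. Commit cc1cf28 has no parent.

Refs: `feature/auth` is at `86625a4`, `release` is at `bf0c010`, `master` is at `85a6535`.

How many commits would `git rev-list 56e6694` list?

9

Walking parent pointers from 56e6694: reachable set = {1f38bbf, 2a932ea, 3666c81, 4bbdf37, 56e6694, 7ac3993, 9b156a5, cc1cf28, d3ee810}.
That is 9 commits.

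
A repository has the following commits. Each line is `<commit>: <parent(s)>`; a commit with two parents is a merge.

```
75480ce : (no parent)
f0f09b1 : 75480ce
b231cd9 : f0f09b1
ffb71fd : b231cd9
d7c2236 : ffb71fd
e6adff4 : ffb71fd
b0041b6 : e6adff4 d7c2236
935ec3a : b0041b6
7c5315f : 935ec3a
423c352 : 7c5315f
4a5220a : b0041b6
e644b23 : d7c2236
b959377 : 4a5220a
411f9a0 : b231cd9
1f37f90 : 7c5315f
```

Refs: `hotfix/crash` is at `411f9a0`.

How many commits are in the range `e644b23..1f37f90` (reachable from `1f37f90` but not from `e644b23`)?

5

Reachable from 1f37f90: {1f37f90, 75480ce, 7c5315f, 935ec3a, b0041b6, b231cd9, d7c2236, e6adff4, f0f09b1, ffb71fd}.
Reachable from e644b23: {75480ce, b231cd9, d7c2236, e644b23, f0f09b1, ffb71fd}.
In 1f37f90's history but not e644b23's: {1f37f90, 7c5315f, 935ec3a, b0041b6, e6adff4} — 5 commits.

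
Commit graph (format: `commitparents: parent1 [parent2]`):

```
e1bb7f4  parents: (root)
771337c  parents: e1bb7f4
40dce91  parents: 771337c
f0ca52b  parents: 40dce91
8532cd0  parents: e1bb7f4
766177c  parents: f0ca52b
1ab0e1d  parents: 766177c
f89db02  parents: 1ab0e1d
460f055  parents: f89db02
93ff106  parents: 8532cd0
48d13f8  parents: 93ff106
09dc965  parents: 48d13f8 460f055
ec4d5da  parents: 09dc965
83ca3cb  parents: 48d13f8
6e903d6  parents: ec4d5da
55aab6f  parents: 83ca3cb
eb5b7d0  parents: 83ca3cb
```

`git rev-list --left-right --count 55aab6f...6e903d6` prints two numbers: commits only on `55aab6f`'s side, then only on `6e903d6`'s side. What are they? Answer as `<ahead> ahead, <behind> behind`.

2 ahead, 10 behind

Reachable from 55aab6f: {48d13f8, 55aab6f, 83ca3cb, 8532cd0, 93ff106, e1bb7f4}.
Reachable from 6e903d6: {09dc965, 1ab0e1d, 40dce91, 460f055, 48d13f8, 6e903d6, 766177c, 771337c, 8532cd0, 93ff106, e1bb7f4, ec4d5da, f0ca52b, f89db02}.
Only in 55aab6f's history (ahead): {55aab6f, 83ca3cb} — 2.
Only in 6e903d6's history (behind): {09dc965, 1ab0e1d, 40dce91, 460f055, 6e903d6, 766177c, 771337c, ec4d5da, f0ca52b, f89db02} — 10.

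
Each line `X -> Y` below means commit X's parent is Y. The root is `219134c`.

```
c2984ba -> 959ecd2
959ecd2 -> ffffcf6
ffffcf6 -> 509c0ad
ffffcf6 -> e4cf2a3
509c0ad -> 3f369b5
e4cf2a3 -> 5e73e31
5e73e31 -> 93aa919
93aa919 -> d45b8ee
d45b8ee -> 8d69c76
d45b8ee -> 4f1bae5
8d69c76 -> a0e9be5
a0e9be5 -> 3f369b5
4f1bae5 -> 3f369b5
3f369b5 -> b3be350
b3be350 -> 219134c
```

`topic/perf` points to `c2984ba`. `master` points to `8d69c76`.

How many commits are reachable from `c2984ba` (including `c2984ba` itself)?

Walking parent pointers from c2984ba: reachable set = {219134c, 3f369b5, 4f1bae5, 509c0ad, 5e73e31, 8d69c76, 93aa919, 959ecd2, a0e9be5, b3be350, c2984ba, d45b8ee, e4cf2a3, ffffcf6}.
That is 14 commits.

14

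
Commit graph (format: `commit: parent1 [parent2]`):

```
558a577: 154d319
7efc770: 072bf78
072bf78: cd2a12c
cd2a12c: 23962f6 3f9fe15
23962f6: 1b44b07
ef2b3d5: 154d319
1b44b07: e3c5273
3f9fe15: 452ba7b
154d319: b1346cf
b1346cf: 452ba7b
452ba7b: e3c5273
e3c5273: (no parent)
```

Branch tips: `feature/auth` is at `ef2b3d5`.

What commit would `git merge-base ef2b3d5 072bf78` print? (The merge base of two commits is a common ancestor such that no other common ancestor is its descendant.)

Ancestors of ef2b3d5: {154d319, 452ba7b, b1346cf, e3c5273, ef2b3d5}.
Ancestors of 072bf78: {072bf78, 1b44b07, 23962f6, 3f9fe15, 452ba7b, cd2a12c, e3c5273}.
Common ancestors: {452ba7b, e3c5273}.
Among these, 452ba7b is not an ancestor of any other common ancestor — it is the merge base.

452ba7b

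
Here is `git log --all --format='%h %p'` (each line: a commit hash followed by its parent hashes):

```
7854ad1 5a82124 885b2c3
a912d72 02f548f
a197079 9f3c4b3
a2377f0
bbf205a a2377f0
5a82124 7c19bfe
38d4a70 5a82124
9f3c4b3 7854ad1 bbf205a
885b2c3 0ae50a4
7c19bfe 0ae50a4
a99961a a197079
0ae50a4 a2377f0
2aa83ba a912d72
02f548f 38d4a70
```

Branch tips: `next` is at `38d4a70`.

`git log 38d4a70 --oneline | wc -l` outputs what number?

5

Walking parent pointers from 38d4a70: reachable set = {0ae50a4, 38d4a70, 5a82124, 7c19bfe, a2377f0}.
That is 5 commits.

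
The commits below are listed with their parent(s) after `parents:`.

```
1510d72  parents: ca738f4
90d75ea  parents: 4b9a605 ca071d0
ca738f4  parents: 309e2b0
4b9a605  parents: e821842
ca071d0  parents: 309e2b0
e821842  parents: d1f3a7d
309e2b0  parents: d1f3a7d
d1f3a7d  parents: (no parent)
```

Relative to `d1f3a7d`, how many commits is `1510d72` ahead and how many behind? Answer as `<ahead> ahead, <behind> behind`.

Reachable from 1510d72: {1510d72, 309e2b0, ca738f4, d1f3a7d}.
Reachable from d1f3a7d: {d1f3a7d}.
Only in 1510d72's history (ahead): {1510d72, 309e2b0, ca738f4} — 3.
Only in d1f3a7d's history (behind): {} — 0.

3 ahead, 0 behind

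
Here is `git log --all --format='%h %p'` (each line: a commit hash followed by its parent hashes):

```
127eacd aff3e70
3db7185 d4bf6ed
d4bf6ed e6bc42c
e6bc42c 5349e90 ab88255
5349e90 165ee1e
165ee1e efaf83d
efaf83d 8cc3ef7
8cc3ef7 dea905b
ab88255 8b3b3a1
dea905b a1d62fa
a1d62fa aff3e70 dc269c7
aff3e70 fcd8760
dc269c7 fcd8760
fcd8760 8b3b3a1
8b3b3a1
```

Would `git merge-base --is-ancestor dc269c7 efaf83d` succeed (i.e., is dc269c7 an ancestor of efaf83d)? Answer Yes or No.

Yes

Ancestors of efaf83d (commits reachable by following parents): {8b3b3a1, 8cc3ef7, a1d62fa, aff3e70, dc269c7, dea905b, efaf83d, fcd8760}.
dc269c7 is in that set, so it is an ancestor of efaf83d.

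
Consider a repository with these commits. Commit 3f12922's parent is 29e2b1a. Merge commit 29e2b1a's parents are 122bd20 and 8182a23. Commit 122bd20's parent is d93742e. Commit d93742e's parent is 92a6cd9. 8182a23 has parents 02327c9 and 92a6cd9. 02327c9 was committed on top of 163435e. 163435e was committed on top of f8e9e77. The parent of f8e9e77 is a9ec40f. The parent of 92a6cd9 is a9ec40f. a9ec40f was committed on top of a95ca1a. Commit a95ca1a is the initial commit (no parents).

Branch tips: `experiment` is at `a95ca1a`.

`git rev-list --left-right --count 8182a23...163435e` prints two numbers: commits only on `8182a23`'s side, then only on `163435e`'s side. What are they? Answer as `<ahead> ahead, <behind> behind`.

Reachable from 8182a23: {02327c9, 163435e, 8182a23, 92a6cd9, a95ca1a, a9ec40f, f8e9e77}.
Reachable from 163435e: {163435e, a95ca1a, a9ec40f, f8e9e77}.
Only in 8182a23's history (ahead): {02327c9, 8182a23, 92a6cd9} — 3.
Only in 163435e's history (behind): {} — 0.

3 ahead, 0 behind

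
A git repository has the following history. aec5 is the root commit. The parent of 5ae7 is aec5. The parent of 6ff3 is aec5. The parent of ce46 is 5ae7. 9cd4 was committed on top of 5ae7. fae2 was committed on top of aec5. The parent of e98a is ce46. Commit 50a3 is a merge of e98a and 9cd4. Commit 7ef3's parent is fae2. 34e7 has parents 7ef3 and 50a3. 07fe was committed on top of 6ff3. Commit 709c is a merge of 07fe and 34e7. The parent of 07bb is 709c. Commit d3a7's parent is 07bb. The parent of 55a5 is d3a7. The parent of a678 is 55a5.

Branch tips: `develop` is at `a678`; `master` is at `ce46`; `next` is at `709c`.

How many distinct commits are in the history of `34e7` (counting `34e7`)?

9

Walking parent pointers from 34e7: reachable set = {34e7, 50a3, 5ae7, 7ef3, 9cd4, aec5, ce46, e98a, fae2}.
That is 9 commits.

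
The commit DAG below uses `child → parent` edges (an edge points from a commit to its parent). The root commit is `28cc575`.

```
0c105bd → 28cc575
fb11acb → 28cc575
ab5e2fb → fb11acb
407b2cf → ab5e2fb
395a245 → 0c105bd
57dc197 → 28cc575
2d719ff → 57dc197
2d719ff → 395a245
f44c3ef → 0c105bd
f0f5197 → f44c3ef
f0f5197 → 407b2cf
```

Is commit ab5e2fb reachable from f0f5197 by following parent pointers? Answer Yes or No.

Ancestors of f0f5197 (commits reachable by following parents): {0c105bd, 28cc575, 407b2cf, ab5e2fb, f0f5197, f44c3ef, fb11acb}.
ab5e2fb is in that set, so it is an ancestor of f0f5197.

Yes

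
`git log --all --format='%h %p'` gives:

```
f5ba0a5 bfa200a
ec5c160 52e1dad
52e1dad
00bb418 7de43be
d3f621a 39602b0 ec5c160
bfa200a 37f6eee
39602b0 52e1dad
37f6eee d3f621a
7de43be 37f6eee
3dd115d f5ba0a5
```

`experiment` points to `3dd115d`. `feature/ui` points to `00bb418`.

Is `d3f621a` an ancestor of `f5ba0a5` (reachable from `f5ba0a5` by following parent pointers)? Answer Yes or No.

Yes

Ancestors of f5ba0a5 (commits reachable by following parents): {37f6eee, 39602b0, 52e1dad, bfa200a, d3f621a, ec5c160, f5ba0a5}.
d3f621a is in that set, so it is an ancestor of f5ba0a5.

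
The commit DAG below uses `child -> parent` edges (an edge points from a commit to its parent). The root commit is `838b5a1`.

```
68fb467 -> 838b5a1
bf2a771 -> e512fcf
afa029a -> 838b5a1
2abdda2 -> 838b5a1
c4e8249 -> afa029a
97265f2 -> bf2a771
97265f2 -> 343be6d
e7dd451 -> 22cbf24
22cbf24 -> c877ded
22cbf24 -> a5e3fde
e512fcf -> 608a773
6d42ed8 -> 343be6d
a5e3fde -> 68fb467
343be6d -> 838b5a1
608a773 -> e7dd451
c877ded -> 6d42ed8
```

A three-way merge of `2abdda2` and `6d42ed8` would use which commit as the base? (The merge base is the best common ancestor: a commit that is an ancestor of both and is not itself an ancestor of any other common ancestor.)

838b5a1

Ancestors of 2abdda2: {2abdda2, 838b5a1}.
Ancestors of 6d42ed8: {343be6d, 6d42ed8, 838b5a1}.
Common ancestors: {838b5a1}.
The only common ancestor is 838b5a1, so it is the merge base.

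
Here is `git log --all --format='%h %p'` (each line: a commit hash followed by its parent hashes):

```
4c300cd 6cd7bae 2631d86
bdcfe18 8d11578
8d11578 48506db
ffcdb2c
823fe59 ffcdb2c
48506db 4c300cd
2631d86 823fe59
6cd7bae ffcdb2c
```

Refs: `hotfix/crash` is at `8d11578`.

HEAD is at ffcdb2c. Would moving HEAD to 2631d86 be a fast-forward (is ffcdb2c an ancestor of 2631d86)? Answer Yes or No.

Yes

A fast-forward from ffcdb2c to 2631d86 is possible iff ffcdb2c is an ancestor of 2631d86.
Ancestors of 2631d86: {2631d86, 823fe59, ffcdb2c}.
ffcdb2c is among them, so fast-forward is possible.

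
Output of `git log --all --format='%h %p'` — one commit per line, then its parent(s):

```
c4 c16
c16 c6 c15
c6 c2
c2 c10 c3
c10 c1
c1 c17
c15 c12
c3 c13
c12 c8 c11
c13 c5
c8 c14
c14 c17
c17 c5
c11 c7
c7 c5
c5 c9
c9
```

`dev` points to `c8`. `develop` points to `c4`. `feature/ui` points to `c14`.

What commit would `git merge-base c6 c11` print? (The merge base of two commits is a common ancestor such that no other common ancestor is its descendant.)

Ancestors of c6: {c1, c10, c13, c17, c2, c3, c5, c6, c9}.
Ancestors of c11: {c11, c5, c7, c9}.
Common ancestors: {c5, c9}.
Among these, c5 is not an ancestor of any other common ancestor — it is the merge base.

c5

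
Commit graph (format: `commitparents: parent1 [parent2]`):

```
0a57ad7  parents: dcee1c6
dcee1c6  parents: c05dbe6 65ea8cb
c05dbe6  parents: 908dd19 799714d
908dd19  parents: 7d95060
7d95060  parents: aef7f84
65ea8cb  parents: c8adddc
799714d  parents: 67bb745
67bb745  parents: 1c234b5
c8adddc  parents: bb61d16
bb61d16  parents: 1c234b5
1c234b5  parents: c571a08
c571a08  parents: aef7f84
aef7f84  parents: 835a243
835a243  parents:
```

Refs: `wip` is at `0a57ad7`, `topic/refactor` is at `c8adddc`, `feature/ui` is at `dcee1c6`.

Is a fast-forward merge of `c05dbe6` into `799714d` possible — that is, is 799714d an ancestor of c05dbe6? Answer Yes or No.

Yes

A fast-forward from 799714d to c05dbe6 is possible iff 799714d is an ancestor of c05dbe6.
Ancestors of c05dbe6: {1c234b5, 67bb745, 799714d, 7d95060, 835a243, 908dd19, aef7f84, c05dbe6, c571a08}.
799714d is among them, so fast-forward is possible.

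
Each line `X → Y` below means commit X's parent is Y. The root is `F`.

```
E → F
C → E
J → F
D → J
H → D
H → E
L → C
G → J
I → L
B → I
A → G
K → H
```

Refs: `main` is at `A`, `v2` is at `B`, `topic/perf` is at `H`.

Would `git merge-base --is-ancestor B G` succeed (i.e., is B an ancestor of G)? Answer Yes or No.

Ancestors of G: {F, G, J}.
B is not in that set, so it is not an ancestor of G.

No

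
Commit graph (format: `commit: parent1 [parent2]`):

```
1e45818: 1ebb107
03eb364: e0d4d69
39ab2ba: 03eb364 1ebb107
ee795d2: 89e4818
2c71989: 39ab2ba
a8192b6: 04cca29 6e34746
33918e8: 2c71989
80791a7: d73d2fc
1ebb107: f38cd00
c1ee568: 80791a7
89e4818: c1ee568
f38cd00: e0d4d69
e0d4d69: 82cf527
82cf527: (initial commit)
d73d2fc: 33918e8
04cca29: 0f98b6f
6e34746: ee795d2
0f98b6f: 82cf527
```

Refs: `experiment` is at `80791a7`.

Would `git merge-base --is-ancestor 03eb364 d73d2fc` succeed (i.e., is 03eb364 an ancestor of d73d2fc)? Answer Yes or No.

Yes

Ancestors of d73d2fc (commits reachable by following parents): {03eb364, 1ebb107, 2c71989, 33918e8, 39ab2ba, 82cf527, d73d2fc, e0d4d69, f38cd00}.
03eb364 is in that set, so it is an ancestor of d73d2fc.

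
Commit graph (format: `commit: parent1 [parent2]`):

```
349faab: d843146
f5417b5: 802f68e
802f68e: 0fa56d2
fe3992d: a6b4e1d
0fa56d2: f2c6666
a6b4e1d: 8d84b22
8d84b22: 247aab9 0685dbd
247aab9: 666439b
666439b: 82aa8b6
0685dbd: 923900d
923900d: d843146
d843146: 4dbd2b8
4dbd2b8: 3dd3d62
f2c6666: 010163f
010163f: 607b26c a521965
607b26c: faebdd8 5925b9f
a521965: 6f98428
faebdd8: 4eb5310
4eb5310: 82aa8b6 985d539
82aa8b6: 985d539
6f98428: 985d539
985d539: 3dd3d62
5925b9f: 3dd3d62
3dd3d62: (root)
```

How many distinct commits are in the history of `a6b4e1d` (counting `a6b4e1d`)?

11

Walking parent pointers from a6b4e1d: reachable set = {0685dbd, 247aab9, 3dd3d62, 4dbd2b8, 666439b, 82aa8b6, 8d84b22, 923900d, 985d539, a6b4e1d, d843146}.
That is 11 commits.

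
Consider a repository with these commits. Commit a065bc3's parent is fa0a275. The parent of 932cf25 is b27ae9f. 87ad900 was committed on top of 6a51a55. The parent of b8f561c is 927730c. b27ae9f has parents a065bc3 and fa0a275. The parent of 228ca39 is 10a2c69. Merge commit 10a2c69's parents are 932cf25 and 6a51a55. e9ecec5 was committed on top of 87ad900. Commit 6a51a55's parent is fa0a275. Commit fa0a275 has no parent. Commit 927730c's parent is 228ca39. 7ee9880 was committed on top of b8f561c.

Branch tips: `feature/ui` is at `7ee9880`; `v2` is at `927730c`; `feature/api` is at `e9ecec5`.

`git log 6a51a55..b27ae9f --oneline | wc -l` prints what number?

Reachable from b27ae9f: {a065bc3, b27ae9f, fa0a275}.
Reachable from 6a51a55: {6a51a55, fa0a275}.
In b27ae9f's history but not 6a51a55's: {a065bc3, b27ae9f} — 2 commits.

2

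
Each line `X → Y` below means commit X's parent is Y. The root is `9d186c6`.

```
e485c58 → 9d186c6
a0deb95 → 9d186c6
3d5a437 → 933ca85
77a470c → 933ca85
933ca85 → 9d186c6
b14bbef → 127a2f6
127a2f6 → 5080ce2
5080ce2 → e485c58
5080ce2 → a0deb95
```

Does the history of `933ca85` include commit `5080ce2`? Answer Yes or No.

No

Ancestors of 933ca85: {933ca85, 9d186c6}.
5080ce2 is not in that set, so it is not an ancestor of 933ca85.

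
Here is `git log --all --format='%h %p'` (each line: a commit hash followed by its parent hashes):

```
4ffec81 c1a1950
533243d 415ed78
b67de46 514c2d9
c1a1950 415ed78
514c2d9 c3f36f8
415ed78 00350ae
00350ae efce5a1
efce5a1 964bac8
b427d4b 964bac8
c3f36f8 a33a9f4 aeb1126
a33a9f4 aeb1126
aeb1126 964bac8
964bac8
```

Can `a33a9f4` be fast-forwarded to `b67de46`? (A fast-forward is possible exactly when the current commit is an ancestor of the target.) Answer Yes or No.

Yes

A fast-forward from a33a9f4 to b67de46 is possible iff a33a9f4 is an ancestor of b67de46.
Ancestors of b67de46: {514c2d9, 964bac8, a33a9f4, aeb1126, b67de46, c3f36f8}.
a33a9f4 is among them, so fast-forward is possible.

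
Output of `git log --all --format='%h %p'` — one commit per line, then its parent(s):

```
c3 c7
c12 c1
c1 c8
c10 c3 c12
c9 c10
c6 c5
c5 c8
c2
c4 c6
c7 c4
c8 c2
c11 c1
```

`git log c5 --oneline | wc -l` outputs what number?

Walking parent pointers from c5: reachable set = {c2, c5, c8}.
That is 3 commits.

3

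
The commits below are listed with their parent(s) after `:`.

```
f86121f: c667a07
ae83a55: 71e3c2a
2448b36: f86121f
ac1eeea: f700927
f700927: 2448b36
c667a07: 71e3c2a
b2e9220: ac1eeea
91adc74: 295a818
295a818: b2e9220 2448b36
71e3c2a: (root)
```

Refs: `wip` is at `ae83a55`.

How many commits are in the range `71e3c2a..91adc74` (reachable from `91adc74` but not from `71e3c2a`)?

Reachable from 91adc74: {2448b36, 295a818, 71e3c2a, 91adc74, ac1eeea, b2e9220, c667a07, f700927, f86121f}.
Reachable from 71e3c2a: {71e3c2a}.
In 91adc74's history but not 71e3c2a's: {2448b36, 295a818, 91adc74, ac1eeea, b2e9220, c667a07, f700927, f86121f} — 8 commits.

8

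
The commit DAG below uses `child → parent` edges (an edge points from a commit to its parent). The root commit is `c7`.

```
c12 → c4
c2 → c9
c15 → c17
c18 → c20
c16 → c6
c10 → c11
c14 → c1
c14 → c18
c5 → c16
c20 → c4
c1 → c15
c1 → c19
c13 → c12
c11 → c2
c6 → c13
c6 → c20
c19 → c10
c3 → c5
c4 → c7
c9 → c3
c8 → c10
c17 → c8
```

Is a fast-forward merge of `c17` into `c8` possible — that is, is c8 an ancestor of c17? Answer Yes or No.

Yes

A fast-forward from c8 to c17 is possible iff c8 is an ancestor of c17.
Ancestors of c17: {c10, c11, c12, c13, c16, c17, c2, c20, c3, c4, c5, c6, c7, c8, c9}.
c8 is among them, so fast-forward is possible.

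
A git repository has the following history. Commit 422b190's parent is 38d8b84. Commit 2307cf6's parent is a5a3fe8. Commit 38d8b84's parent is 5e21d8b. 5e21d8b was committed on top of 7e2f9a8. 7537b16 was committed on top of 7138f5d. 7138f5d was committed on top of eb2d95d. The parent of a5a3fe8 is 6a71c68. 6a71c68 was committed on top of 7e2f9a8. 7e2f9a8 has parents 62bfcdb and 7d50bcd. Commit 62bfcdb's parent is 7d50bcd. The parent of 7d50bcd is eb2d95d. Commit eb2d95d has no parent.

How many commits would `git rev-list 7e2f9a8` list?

Walking parent pointers from 7e2f9a8: reachable set = {62bfcdb, 7d50bcd, 7e2f9a8, eb2d95d}.
That is 4 commits.

4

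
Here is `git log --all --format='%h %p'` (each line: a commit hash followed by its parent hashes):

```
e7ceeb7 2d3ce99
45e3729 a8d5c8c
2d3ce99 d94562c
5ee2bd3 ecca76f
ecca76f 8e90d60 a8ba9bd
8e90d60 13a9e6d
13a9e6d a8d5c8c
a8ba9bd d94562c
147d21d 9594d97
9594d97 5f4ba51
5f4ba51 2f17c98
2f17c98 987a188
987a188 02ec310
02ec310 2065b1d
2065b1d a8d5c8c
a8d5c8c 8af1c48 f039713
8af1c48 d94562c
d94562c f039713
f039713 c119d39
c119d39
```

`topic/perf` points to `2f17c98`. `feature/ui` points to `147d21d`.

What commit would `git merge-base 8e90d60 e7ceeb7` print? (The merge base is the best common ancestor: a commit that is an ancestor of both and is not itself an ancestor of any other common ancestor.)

Ancestors of 8e90d60: {13a9e6d, 8af1c48, 8e90d60, a8d5c8c, c119d39, d94562c, f039713}.
Ancestors of e7ceeb7: {2d3ce99, c119d39, d94562c, e7ceeb7, f039713}.
Common ancestors: {c119d39, d94562c, f039713}.
Among these, d94562c is not an ancestor of any other common ancestor — it is the merge base.

d94562c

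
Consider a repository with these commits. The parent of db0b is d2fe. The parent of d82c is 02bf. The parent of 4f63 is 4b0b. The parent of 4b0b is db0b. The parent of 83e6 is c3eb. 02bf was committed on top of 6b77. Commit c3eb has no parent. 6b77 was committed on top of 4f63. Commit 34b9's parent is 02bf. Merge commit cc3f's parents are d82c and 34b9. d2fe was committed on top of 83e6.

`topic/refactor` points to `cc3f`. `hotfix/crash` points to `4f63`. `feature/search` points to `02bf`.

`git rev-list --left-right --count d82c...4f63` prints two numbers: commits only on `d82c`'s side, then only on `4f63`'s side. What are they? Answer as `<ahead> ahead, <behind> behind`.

3 ahead, 0 behind

Reachable from d82c: {02bf, 4b0b, 4f63, 6b77, 83e6, c3eb, d2fe, d82c, db0b}.
Reachable from 4f63: {4b0b, 4f63, 83e6, c3eb, d2fe, db0b}.
Only in d82c's history (ahead): {02bf, 6b77, d82c} — 3.
Only in 4f63's history (behind): {} — 0.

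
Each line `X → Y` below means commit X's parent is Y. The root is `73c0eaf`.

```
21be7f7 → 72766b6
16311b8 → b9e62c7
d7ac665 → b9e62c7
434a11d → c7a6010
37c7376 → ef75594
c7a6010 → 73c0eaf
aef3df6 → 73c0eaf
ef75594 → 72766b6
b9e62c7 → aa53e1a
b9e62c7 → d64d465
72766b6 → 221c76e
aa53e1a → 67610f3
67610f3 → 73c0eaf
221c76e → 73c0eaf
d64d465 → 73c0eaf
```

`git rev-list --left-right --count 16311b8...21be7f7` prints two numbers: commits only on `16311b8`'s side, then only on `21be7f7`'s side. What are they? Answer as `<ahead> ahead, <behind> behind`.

Reachable from 16311b8: {16311b8, 67610f3, 73c0eaf, aa53e1a, b9e62c7, d64d465}.
Reachable from 21be7f7: {21be7f7, 221c76e, 72766b6, 73c0eaf}.
Only in 16311b8's history (ahead): {16311b8, 67610f3, aa53e1a, b9e62c7, d64d465} — 5.
Only in 21be7f7's history (behind): {21be7f7, 221c76e, 72766b6} — 3.

5 ahead, 3 behind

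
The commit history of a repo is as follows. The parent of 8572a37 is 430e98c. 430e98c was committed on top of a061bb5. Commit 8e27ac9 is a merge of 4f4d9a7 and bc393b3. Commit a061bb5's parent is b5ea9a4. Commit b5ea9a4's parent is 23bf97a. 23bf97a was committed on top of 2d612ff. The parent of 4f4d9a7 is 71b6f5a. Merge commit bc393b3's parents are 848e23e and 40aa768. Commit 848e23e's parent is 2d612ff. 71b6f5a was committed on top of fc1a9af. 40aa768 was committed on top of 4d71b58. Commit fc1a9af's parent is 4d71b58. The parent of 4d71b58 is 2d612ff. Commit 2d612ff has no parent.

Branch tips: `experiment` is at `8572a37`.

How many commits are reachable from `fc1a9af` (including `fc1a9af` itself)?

Walking parent pointers from fc1a9af: reachable set = {2d612ff, 4d71b58, fc1a9af}.
That is 3 commits.

3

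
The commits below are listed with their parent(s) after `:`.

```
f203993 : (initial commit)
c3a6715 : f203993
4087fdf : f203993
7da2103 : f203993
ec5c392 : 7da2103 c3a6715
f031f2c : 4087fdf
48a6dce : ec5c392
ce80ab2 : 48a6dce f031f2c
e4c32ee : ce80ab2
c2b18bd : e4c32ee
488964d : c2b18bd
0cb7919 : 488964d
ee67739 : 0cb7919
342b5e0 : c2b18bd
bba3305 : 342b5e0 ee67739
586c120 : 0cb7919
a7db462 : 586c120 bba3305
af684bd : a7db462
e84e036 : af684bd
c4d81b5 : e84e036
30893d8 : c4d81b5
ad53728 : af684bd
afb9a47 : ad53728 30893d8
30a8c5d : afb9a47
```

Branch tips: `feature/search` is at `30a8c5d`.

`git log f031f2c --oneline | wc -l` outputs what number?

Walking parent pointers from f031f2c: reachable set = {4087fdf, f031f2c, f203993}.
That is 3 commits.

3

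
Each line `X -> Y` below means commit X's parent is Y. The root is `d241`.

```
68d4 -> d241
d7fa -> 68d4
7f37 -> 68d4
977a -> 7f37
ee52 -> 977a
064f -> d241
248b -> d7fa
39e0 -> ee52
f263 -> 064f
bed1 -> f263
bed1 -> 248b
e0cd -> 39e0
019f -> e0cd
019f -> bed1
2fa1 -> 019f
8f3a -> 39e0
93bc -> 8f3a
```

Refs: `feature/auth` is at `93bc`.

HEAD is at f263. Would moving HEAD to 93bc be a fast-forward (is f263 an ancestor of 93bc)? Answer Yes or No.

A fast-forward from f263 to 93bc is possible iff f263 is an ancestor of 93bc.
Ancestors of 93bc: {39e0, 68d4, 7f37, 8f3a, 93bc, 977a, d241, ee52}.
f263 is not among them, so fast-forward is not possible.

No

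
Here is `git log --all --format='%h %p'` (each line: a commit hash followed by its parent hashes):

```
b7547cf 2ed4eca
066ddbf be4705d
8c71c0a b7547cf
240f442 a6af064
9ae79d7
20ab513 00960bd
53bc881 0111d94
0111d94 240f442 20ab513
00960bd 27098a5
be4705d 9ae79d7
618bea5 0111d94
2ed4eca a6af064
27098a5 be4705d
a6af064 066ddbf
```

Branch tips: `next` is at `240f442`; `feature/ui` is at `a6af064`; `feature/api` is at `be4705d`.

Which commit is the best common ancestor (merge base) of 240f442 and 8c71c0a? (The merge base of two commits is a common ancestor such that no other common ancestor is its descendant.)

a6af064

Ancestors of 240f442: {066ddbf, 240f442, 9ae79d7, a6af064, be4705d}.
Ancestors of 8c71c0a: {066ddbf, 2ed4eca, 8c71c0a, 9ae79d7, a6af064, b7547cf, be4705d}.
Common ancestors: {066ddbf, 9ae79d7, a6af064, be4705d}.
Among these, a6af064 is not an ancestor of any other common ancestor — it is the merge base.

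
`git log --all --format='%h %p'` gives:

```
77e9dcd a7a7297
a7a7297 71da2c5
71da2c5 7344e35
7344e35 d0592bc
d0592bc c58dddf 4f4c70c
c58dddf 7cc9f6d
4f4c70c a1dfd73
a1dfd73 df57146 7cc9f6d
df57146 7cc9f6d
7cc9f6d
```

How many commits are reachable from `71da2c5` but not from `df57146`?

6

Reachable from 71da2c5: {4f4c70c, 71da2c5, 7344e35, 7cc9f6d, a1dfd73, c58dddf, d0592bc, df57146}.
Reachable from df57146: {7cc9f6d, df57146}.
In 71da2c5's history but not df57146's: {4f4c70c, 71da2c5, 7344e35, a1dfd73, c58dddf, d0592bc} — 6 commits.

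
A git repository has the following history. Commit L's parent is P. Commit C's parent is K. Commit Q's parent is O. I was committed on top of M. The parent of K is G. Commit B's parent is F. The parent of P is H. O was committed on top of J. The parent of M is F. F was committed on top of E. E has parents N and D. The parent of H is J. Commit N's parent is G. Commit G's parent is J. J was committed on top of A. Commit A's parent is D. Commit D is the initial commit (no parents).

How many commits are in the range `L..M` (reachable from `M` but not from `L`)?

Reachable from M: {A, D, E, F, G, J, M, N}.
Reachable from L: {A, D, H, J, L, P}.
In M's history but not L's: {E, F, G, M, N} — 5 commits.

5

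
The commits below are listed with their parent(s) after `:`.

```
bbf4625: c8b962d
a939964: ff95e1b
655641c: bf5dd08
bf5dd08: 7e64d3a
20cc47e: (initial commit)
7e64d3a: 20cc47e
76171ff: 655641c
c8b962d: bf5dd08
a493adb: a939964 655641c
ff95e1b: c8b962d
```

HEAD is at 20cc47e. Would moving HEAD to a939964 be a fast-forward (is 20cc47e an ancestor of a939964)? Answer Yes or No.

A fast-forward from 20cc47e to a939964 is possible iff 20cc47e is an ancestor of a939964.
Ancestors of a939964: {20cc47e, 7e64d3a, a939964, bf5dd08, c8b962d, ff95e1b}.
20cc47e is among them, so fast-forward is possible.

Yes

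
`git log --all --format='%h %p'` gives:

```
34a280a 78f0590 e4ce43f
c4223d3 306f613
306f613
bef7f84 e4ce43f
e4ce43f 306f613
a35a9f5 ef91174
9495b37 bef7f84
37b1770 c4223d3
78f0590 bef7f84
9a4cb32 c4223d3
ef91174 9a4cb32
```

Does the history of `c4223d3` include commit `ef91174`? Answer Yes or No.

No

Ancestors of c4223d3: {306f613, c4223d3}.
ef91174 is not in that set, so it is not an ancestor of c4223d3.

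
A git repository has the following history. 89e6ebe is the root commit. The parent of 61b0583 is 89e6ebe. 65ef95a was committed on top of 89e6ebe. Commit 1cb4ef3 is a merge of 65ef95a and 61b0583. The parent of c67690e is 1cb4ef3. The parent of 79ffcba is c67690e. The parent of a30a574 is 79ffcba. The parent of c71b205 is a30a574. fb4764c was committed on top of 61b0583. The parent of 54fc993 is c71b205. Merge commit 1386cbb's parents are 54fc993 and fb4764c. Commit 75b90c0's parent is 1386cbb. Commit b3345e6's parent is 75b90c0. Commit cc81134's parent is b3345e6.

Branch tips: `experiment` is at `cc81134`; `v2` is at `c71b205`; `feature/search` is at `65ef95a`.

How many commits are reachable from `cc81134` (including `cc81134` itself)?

14

Walking parent pointers from cc81134: reachable set = {1386cbb, 1cb4ef3, 54fc993, 61b0583, 65ef95a, 75b90c0, 79ffcba, 89e6ebe, a30a574, b3345e6, c67690e, c71b205, cc81134, fb4764c}.
That is 14 commits.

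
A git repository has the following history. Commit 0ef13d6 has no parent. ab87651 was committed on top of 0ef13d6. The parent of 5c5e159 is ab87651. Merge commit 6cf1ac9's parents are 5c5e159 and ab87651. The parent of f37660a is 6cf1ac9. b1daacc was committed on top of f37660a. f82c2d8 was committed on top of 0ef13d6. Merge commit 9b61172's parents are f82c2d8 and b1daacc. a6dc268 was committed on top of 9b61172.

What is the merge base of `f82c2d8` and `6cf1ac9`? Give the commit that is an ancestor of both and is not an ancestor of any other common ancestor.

Ancestors of f82c2d8: {0ef13d6, f82c2d8}.
Ancestors of 6cf1ac9: {0ef13d6, 5c5e159, 6cf1ac9, ab87651}.
Common ancestors: {0ef13d6}.
The only common ancestor is 0ef13d6, so it is the merge base.

0ef13d6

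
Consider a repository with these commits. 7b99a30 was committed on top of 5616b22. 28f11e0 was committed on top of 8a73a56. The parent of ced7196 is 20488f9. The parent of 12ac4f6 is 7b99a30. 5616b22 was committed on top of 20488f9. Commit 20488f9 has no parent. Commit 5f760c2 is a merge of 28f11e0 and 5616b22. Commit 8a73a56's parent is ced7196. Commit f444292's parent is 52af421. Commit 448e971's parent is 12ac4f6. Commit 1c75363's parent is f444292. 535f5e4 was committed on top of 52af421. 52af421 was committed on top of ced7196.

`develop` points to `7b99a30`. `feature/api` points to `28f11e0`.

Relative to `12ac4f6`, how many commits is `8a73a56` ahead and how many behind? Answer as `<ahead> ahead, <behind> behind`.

Reachable from 8a73a56: {20488f9, 8a73a56, ced7196}.
Reachable from 12ac4f6: {12ac4f6, 20488f9, 5616b22, 7b99a30}.
Only in 8a73a56's history (ahead): {8a73a56, ced7196} — 2.
Only in 12ac4f6's history (behind): {12ac4f6, 5616b22, 7b99a30} — 3.

2 ahead, 3 behind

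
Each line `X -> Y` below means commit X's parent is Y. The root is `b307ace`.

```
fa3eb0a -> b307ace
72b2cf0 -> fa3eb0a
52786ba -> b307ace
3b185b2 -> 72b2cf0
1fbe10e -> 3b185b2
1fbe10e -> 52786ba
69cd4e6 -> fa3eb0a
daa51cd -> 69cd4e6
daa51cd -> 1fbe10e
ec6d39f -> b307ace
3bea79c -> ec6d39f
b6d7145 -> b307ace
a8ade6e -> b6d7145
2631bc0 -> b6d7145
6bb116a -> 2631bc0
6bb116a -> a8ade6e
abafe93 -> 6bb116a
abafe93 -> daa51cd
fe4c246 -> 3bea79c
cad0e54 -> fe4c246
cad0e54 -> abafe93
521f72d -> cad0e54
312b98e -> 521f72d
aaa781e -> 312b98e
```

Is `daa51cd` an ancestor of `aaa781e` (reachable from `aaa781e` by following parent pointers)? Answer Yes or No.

Ancestors of aaa781e (commits reachable by following parents): {1fbe10e, 2631bc0, 312b98e, 3b185b2, 3bea79c, 521f72d, 52786ba, 69cd4e6, 6bb116a, 72b2cf0, a8ade6e, aaa781e, abafe93, b307ace, b6d7145, cad0e54, daa51cd, ec6d39f, fa3eb0a, fe4c246}.
daa51cd is in that set, so it is an ancestor of aaa781e.

Yes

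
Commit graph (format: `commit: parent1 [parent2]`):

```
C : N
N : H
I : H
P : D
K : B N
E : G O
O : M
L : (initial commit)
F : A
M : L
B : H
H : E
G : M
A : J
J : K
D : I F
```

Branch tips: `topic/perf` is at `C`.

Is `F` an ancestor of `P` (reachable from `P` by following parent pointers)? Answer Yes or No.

Ancestors of P (commits reachable by following parents): {A, B, D, E, F, G, H, I, J, K, L, M, N, O, P}.
F is in that set, so it is an ancestor of P.

Yes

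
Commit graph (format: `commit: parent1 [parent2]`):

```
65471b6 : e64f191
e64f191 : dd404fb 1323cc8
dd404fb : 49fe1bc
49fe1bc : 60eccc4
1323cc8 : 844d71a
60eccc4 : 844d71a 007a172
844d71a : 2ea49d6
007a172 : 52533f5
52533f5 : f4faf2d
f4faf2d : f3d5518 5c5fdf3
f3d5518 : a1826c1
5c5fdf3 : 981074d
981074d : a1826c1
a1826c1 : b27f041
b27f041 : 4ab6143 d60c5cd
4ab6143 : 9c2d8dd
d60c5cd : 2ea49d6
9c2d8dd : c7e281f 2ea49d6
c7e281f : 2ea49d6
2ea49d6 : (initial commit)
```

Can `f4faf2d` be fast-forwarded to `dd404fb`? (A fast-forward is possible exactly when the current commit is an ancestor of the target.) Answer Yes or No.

Yes

A fast-forward from f4faf2d to dd404fb is possible iff f4faf2d is an ancestor of dd404fb.
Ancestors of dd404fb: {007a172, 2ea49d6, 49fe1bc, 4ab6143, 52533f5, 5c5fdf3, 60eccc4, 844d71a, 981074d, 9c2d8dd, a1826c1, b27f041, c7e281f, d60c5cd, dd404fb, f3d5518, f4faf2d}.
f4faf2d is among them, so fast-forward is possible.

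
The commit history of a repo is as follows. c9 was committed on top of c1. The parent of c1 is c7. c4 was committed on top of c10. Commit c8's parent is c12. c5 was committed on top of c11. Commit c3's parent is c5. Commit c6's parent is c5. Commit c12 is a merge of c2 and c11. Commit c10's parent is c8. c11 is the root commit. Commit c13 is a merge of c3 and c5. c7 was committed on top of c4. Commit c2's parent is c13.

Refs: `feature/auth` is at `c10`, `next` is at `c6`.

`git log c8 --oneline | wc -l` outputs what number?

Walking parent pointers from c8: reachable set = {c11, c12, c13, c2, c3, c5, c8}.
That is 7 commits.

7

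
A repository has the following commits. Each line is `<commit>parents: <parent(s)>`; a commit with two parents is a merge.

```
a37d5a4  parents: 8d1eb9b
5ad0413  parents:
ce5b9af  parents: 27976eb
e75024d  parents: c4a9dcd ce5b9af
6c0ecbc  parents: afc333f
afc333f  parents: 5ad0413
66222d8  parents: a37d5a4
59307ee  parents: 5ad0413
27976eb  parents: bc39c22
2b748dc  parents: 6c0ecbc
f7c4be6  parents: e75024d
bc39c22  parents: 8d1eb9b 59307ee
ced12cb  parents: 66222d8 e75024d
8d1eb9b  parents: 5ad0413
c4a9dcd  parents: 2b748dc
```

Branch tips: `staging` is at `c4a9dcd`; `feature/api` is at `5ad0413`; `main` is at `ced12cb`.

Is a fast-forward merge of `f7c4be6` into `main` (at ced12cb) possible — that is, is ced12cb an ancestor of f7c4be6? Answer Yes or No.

No

A fast-forward from ced12cb to f7c4be6 is possible iff ced12cb is an ancestor of f7c4be6.
Ancestors of f7c4be6: {27976eb, 2b748dc, 59307ee, 5ad0413, 6c0ecbc, 8d1eb9b, afc333f, bc39c22, c4a9dcd, ce5b9af, e75024d, f7c4be6}.
ced12cb is not among them, so fast-forward is not possible.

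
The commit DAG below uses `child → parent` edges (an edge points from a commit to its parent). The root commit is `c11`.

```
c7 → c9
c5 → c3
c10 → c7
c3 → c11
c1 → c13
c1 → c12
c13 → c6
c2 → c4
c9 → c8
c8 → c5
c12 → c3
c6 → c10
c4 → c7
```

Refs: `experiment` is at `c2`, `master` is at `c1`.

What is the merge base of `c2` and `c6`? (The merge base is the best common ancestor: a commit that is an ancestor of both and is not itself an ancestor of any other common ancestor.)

Ancestors of c2: {c11, c2, c3, c4, c5, c7, c8, c9}.
Ancestors of c6: {c10, c11, c3, c5, c6, c7, c8, c9}.
Common ancestors: {c11, c3, c5, c7, c8, c9}.
Among these, c7 is not an ancestor of any other common ancestor — it is the merge base.

c7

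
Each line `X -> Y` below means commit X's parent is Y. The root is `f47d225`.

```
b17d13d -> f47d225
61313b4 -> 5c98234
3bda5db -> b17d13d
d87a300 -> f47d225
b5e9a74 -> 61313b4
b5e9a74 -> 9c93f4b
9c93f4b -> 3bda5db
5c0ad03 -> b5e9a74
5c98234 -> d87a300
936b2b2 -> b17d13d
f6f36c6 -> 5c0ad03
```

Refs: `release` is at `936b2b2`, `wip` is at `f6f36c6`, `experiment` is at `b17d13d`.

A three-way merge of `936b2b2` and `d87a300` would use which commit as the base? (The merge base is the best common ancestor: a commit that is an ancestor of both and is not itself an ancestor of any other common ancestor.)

f47d225

Ancestors of 936b2b2: {936b2b2, b17d13d, f47d225}.
Ancestors of d87a300: {d87a300, f47d225}.
Common ancestors: {f47d225}.
The only common ancestor is f47d225, so it is the merge base.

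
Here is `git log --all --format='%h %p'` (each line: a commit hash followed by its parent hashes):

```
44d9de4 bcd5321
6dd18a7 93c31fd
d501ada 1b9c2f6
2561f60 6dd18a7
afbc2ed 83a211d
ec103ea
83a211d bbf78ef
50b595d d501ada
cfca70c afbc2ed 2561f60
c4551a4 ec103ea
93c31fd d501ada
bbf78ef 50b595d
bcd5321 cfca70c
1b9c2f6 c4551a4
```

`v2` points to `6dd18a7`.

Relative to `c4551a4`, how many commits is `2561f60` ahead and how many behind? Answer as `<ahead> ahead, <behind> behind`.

Reachable from 2561f60: {1b9c2f6, 2561f60, 6dd18a7, 93c31fd, c4551a4, d501ada, ec103ea}.
Reachable from c4551a4: {c4551a4, ec103ea}.
Only in 2561f60's history (ahead): {1b9c2f6, 2561f60, 6dd18a7, 93c31fd, d501ada} — 5.
Only in c4551a4's history (behind): {} — 0.

5 ahead, 0 behind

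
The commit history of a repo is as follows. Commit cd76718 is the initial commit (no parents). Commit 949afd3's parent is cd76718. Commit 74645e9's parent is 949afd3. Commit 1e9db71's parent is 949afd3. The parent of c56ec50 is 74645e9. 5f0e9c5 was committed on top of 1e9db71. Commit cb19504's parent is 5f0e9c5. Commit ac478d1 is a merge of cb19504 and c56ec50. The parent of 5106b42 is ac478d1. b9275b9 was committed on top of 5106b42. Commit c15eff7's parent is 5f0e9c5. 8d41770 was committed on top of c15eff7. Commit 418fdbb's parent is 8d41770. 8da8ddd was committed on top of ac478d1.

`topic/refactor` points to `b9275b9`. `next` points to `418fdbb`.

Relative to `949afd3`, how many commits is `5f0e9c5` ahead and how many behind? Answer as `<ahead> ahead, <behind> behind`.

Reachable from 5f0e9c5: {1e9db71, 5f0e9c5, 949afd3, cd76718}.
Reachable from 949afd3: {949afd3, cd76718}.
Only in 5f0e9c5's history (ahead): {1e9db71, 5f0e9c5} — 2.
Only in 949afd3's history (behind): {} — 0.

2 ahead, 0 behind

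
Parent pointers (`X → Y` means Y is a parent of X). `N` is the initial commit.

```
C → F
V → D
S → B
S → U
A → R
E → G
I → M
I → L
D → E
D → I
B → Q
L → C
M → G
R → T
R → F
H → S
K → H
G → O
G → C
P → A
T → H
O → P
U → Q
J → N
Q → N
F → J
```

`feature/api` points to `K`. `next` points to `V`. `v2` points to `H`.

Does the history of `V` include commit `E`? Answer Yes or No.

Yes

Ancestors of V (commits reachable by following parents): {A, B, C, D, E, F, G, H, I, J, L, M, N, O, P, Q, R, S, T, U, V}.
E is in that set, so it is an ancestor of V.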